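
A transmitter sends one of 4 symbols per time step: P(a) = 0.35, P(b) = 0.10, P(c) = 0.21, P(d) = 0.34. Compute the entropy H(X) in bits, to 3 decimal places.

1.864 bits

H = −Σ pᵢ log₂ pᵢ.
−0.35·log₂(0.35) = 0.5301
−0.10·log₂(0.10) = 0.3322
−0.21·log₂(0.21) = 0.4728
−0.34·log₂(0.34) = 0.5292
Sum ≈ 1.8643 → 1.864 bits.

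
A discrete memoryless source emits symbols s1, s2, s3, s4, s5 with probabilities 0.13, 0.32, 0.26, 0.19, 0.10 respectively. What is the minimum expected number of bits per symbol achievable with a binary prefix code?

2.23 bits/symbol

Repeatedly combine the two least-probable nodes; the expected code length is the sum of the merged weights.
merge 1/10 + 13/100 → 23/100
merge 19/100 + 23/100 → 21/50
merge 13/50 + 8/25 → 29/50
merge 21/50 + 29/50 → 1
L = 23/100 + 21/50 + 29/50 + 1 = 223/100 = 2.23 bits/symbol.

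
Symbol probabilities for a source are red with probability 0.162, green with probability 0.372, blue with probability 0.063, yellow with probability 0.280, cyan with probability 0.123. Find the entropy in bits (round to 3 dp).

H = −Σ pᵢ log₂ pᵢ.
−0.162·log₂(0.162) = 0.4254
−0.372·log₂(0.372) = 0.5307
−0.063·log₂(0.063) = 0.2513
−0.280·log₂(0.280) = 0.5142
−0.123·log₂(0.123) = 0.3719
Sum ≈ 2.0935 → 2.093 bits.

2.093 bits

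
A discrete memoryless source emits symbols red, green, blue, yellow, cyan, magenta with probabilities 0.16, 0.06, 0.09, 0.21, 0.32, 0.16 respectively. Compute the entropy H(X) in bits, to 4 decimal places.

H = −Σ pᵢ log₂ pᵢ.
−0.16·log₂(0.16) = 0.4230
−0.06·log₂(0.06) = 0.2435
−0.09·log₂(0.09) = 0.3127
−0.21·log₂(0.21) = 0.4728
−0.32·log₂(0.32) = 0.5260
−0.16·log₂(0.16) = 0.4230
Sum ≈ 2.4011 → 2.4011 bits.

2.4011 bits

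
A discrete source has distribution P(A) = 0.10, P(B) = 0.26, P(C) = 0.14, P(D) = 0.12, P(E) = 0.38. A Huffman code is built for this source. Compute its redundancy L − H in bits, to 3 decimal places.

Entropy H = −Σ p log₂ p ≈ 2.1321 bits.
Huffman merges: 1/10+3/25→11/50; 7/50+11/50→9/25; 13/50+9/25→31/50; 19/50+31/50→1. L = 11/5 ≈ 2.2000.
L − H = 2.2000 − 2.1321 = 0.068 bits.

0.068 bits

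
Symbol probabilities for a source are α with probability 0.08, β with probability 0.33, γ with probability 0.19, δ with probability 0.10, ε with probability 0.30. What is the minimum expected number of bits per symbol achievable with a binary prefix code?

Repeatedly combine the two least-probable nodes; the expected code length is the sum of the merged weights.
merge 2/25 + 1/10 → 9/50
merge 9/50 + 19/100 → 37/100
merge 3/10 + 33/100 → 63/100
merge 37/100 + 63/100 → 1
L = 9/50 + 37/100 + 63/100 + 1 = 109/50 = 2.18 bits/symbol.

2.18 bits/symbol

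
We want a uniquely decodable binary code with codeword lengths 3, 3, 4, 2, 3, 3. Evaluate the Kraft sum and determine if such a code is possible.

0.8125; yes

With common denominator 2^4 = 16: Σ 2^(−ℓᵢ) = 2/16 + 2/16 + 1/16 + 4/16 + 2/16 + 2/16 = 13/16 = 0.8125.
Kraft's inequality requires Σ ≤ 1; here Σ = 0.8125 ≤ 1, so such a prefix code exists.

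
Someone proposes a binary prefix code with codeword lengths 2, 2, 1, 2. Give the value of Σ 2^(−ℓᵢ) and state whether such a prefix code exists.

1.25; no

With common denominator 2^2 = 4: Σ 2^(−ℓᵢ) = 1/4 + 1/4 + 2/4 + 1/4 = 5/4 = 1.25.
Kraft's inequality requires Σ ≤ 1; here Σ = 1.25 > 1, so no such prefix code exists.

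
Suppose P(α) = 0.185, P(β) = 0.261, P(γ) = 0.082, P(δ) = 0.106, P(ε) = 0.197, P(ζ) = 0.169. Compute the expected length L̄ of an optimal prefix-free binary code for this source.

2.542 bits/symbol

Repeatedly combine the two least-probable nodes; the expected code length is the sum of the merged weights.
merge 41/500 + 53/500 → 47/250
merge 169/1000 + 37/200 → 177/500
merge 47/250 + 197/1000 → 77/200
merge 261/1000 + 177/500 → 123/200
merge 77/200 + 123/200 → 1
L = 47/250 + 177/500 + 77/200 + 123/200 + 1 = 1271/500 = 2.542 bits/symbol.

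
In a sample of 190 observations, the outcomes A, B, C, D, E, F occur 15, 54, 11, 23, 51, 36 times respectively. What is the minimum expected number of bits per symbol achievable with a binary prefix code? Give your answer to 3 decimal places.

2.395 bits/symbol

Probabilities are the counts divided by 190.
Repeatedly combine the two least-probable nodes; the expected code length is the sum of the merged weights.
merge 11/190 + 3/38 → 13/95
merge 23/190 + 13/95 → 49/190
merge 18/95 + 49/190 → 17/38
merge 51/190 + 27/95 → 21/38
merge 17/38 + 21/38 → 1
L = 13/95 + 49/190 + 17/38 + 21/38 + 1 = 91/38 ≈ 2.395 bits/symbol.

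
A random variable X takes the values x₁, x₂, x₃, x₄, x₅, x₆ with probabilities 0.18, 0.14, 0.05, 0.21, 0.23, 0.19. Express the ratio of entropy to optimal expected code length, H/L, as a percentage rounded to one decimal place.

Entropy H = −Σ p log₂ p ≈ 2.4742 bits.
Huffman merges: 1/20+7/50→19/100; 9/50+19/100→37/100; 19/100+21/100→2/5; 23/100+37/100→3/5; 2/5+3/5→1. L = 64/25 ≈ 2.5600.
Efficiency = H/L = 2.4742/2.5600 = 96.6%.

96.6%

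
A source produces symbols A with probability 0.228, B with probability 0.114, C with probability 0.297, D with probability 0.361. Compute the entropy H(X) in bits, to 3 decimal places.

1.894 bits

H = −Σ pᵢ log₂ pᵢ.
−0.228·log₂(0.228) = 0.4863
−0.114·log₂(0.114) = 0.3571
−0.297·log₂(0.297) = 0.5202
−0.361·log₂(0.361) = 0.5306
Sum ≈ 1.8943 → 1.894 bits.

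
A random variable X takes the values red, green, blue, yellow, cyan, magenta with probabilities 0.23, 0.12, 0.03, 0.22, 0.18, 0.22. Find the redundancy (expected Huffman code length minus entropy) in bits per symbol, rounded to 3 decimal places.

Entropy H = −Σ p log₂ p ≈ 2.4130 bits.
Huffman merges: 3/100+3/25→3/20; 3/20+9/50→33/100; 11/50+11/50→11/25; 23/100+33/100→14/25; 11/25+14/25→1. L = 62/25 ≈ 2.4800.
L − H = 2.4800 − 2.4130 = 0.067 bits.

0.067 bits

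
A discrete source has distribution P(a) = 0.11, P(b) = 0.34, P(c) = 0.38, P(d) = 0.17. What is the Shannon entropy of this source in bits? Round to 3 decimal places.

H = −Σ pᵢ log₂ pᵢ.
−0.11·log₂(0.11) = 0.3503
−0.34·log₂(0.34) = 0.5292
−0.38·log₂(0.38) = 0.5305
−0.17·log₂(0.17) = 0.4346
Sum ≈ 1.8445 → 1.845 bits.

1.845 bits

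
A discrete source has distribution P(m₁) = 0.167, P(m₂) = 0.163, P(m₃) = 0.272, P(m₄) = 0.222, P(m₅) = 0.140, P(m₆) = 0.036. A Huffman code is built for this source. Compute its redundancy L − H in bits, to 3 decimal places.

0.086 bits

Entropy H = −Σ p log₂ p ≈ 2.4205 bits.
Huffman merges: 9/250+7/50→22/125; 163/1000+167/1000→33/100; 22/125+111/500→199/500; 34/125+33/100→301/500; 199/500+301/500→1. L = 1253/500 ≈ 2.5060.
L − H = 2.5060 − 2.4205 = 0.086 bits.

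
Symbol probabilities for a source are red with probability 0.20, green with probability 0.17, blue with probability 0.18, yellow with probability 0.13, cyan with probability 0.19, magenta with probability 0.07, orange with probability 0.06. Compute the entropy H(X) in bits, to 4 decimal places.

2.6942 bits

H = −Σ pᵢ log₂ pᵢ.
−0.20·log₂(0.20) = 0.4644
−0.17·log₂(0.17) = 0.4346
−0.18·log₂(0.18) = 0.4453
−0.13·log₂(0.13) = 0.3826
−0.19·log₂(0.19) = 0.4552
−0.07·log₂(0.07) = 0.2686
−0.06·log₂(0.06) = 0.2435
Sum ≈ 2.6942 → 2.6942 bits.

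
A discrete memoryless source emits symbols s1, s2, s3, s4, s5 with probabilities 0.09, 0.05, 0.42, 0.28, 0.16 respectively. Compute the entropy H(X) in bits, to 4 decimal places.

H = −Σ pᵢ log₂ pᵢ.
−0.09·log₂(0.09) = 0.3127
−0.05·log₂(0.05) = 0.2161
−0.42·log₂(0.42) = 0.5256
−0.28·log₂(0.28) = 0.5142
−0.16·log₂(0.16) = 0.4230
Sum ≈ 1.9916 → 1.9916 bits.

1.9916 bits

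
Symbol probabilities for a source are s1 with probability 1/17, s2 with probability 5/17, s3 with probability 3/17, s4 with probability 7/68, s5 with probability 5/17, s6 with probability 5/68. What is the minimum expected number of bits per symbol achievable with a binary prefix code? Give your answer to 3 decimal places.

Repeatedly combine the two least-probable nodes; the expected code length is the sum of the merged weights.
merge 1/17 + 5/68 → 9/68
merge 7/68 + 9/68 → 4/17
merge 3/17 + 4/17 → 7/17
merge 5/17 + 5/17 → 10/17
merge 7/17 + 10/17 → 1
L = 9/68 + 4/17 + 7/17 + 10/17 + 1 = 161/68 ≈ 2.368 bits/symbol.

2.368 bits/symbol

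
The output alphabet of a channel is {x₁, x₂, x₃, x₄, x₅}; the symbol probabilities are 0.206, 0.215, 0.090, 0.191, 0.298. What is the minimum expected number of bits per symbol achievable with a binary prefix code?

Repeatedly combine the two least-probable nodes; the expected code length is the sum of the merged weights.
merge 9/100 + 191/1000 → 281/1000
merge 103/500 + 43/200 → 421/1000
merge 281/1000 + 149/500 → 579/1000
merge 421/1000 + 579/1000 → 1
L = 281/1000 + 421/1000 + 579/1000 + 1 = 2281/1000 = 2.281 bits/symbol.

2.281 bits/symbol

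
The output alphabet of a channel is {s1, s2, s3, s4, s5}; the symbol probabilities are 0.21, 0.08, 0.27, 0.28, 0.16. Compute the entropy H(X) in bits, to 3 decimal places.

2.212 bits

H = −Σ pᵢ log₂ pᵢ.
−0.21·log₂(0.21) = 0.4728
−0.08·log₂(0.08) = 0.2915
−0.27·log₂(0.27) = 0.5100
−0.28·log₂(0.28) = 0.5142
−0.16·log₂(0.16) = 0.4230
Sum ≈ 2.2116 → 2.212 bits.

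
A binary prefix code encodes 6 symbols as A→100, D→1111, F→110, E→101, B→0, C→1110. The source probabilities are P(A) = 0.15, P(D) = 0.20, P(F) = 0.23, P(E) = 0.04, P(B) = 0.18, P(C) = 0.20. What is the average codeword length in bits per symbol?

3.04 bits/symbol

L̄ = Σ pᵢ·ℓᵢ = 0.15·3 + 0.20·4 + 0.23·3 + 0.04·3 + 0.18·1 + 0.20·4 = 3.04 bits/symbol.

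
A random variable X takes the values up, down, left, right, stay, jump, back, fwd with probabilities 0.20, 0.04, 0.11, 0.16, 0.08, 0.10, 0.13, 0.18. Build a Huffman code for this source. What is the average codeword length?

Repeatedly combine the two least-probable nodes; the expected code length is the sum of the merged weights.
merge 1/25 + 2/25 → 3/25
merge 1/10 + 11/100 → 21/100
merge 3/25 + 13/100 → 1/4
merge 4/25 + 9/50 → 17/50
merge 1/5 + 21/100 → 41/100
merge 1/4 + 17/50 → 59/100
merge 41/100 + 59/100 → 1
L = 3/25 + 21/100 + 1/4 + 17/50 + 41/100 + 59/100 + 1 = 73/25 = 2.92 bits/symbol.

2.92 bits/symbol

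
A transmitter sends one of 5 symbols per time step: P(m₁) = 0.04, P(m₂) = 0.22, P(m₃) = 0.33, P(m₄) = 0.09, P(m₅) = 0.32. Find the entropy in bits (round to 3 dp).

2.033 bits

H = −Σ pᵢ log₂ pᵢ.
−0.04·log₂(0.04) = 0.1858
−0.22·log₂(0.22) = 0.4806
−0.33·log₂(0.33) = 0.5278
−0.09·log₂(0.09) = 0.3127
−0.32·log₂(0.32) = 0.5260
Sum ≈ 2.0328 → 2.033 bits.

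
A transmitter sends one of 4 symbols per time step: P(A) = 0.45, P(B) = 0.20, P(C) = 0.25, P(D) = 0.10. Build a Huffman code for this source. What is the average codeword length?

Repeatedly combine the two least-probable nodes; the expected code length is the sum of the merged weights.
merge 1/10 + 1/5 → 3/10
merge 1/4 + 3/10 → 11/20
merge 9/20 + 11/20 → 1
L = 3/10 + 11/20 + 1 = 37/20 = 1.85 bits/symbol.

1.85 bits/symbol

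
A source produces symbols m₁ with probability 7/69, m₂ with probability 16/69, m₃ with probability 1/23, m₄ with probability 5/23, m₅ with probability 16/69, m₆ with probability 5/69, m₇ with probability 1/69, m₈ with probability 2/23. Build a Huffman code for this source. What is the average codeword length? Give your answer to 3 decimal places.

2.696 bits/symbol

Repeatedly combine the two least-probable nodes; the expected code length is the sum of the merged weights.
merge 1/69 + 1/23 → 4/69
merge 4/69 + 5/69 → 3/23
merge 2/23 + 7/69 → 13/69
merge 3/23 + 13/69 → 22/69
merge 5/23 + 16/69 → 31/69
merge 16/69 + 22/69 → 38/69
merge 31/69 + 38/69 → 1
L = 4/69 + 3/23 + 13/69 + 22/69 + 31/69 + 38/69 + 1 = 62/23 ≈ 2.696 bits/symbol.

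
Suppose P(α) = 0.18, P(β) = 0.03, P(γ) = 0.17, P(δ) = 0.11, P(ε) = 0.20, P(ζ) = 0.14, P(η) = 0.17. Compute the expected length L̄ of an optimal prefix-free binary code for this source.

Repeatedly combine the two least-probable nodes; the expected code length is the sum of the merged weights.
merge 3/100 + 11/100 → 7/50
merge 7/50 + 7/50 → 7/25
merge 17/100 + 17/100 → 17/50
merge 9/50 + 1/5 → 19/50
merge 7/25 + 17/50 → 31/50
merge 19/50 + 31/50 → 1
L = 7/50 + 7/25 + 17/50 + 19/50 + 31/50 + 1 = 69/25 = 2.76 bits/symbol.

2.76 bits/symbol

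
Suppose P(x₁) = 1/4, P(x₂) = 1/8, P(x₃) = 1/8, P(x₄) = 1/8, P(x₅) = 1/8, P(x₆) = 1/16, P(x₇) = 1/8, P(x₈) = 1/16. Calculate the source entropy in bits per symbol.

2.875 bits

Each probability is a power of 1/2, so log₂(1/p) is an integer.
H = Σ p·log₂(1/p) = 1/4·2 + 1/8·3 + 1/8·3 + 1/8·3 + 1/8·3 + 1/16·4 + 1/8·3 + 1/16·4 = 2.875 bits.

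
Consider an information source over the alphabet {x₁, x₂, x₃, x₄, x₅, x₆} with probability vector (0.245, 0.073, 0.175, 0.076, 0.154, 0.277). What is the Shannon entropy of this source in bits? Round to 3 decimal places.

2.424 bits

H = −Σ pᵢ log₂ pᵢ.
−0.245·log₂(0.245) = 0.4971
−0.073·log₂(0.073) = 0.2756
−0.175·log₂(0.175) = 0.4401
−0.076·log₂(0.076) = 0.2826
−0.154·log₂(0.154) = 0.4156
−0.277·log₂(0.277) = 0.5130
Sum ≈ 2.4241 → 2.424 bits.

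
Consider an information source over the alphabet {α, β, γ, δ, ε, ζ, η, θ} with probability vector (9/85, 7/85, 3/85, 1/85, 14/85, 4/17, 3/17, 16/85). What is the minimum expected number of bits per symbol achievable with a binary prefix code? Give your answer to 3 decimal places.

Repeatedly combine the two least-probable nodes; the expected code length is the sum of the merged weights.
merge 1/85 + 3/85 → 4/85
merge 4/85 + 7/85 → 11/85
merge 9/85 + 11/85 → 4/17
merge 14/85 + 3/17 → 29/85
merge 16/85 + 4/17 → 36/85
merge 4/17 + 29/85 → 49/85
merge 36/85 + 49/85 → 1
L = 4/85 + 11/85 + 4/17 + 29/85 + 36/85 + 49/85 + 1 = 234/85 ≈ 2.753 bits/symbol.

2.753 bits/symbol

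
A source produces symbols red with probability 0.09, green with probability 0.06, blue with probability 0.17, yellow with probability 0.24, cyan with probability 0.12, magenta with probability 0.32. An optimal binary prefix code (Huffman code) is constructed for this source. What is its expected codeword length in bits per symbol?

2.42 bits/symbol

Repeatedly combine the two least-probable nodes; the expected code length is the sum of the merged weights.
merge 3/50 + 9/100 → 3/20
merge 3/25 + 3/20 → 27/100
merge 17/100 + 6/25 → 41/100
merge 27/100 + 8/25 → 59/100
merge 41/100 + 59/100 → 1
L = 3/20 + 27/100 + 41/100 + 59/100 + 1 = 121/50 = 2.42 bits/symbol.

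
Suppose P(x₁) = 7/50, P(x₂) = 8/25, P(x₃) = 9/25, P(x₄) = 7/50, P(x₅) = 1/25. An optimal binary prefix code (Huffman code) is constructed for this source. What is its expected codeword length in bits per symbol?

Repeatedly combine the two least-probable nodes; the expected code length is the sum of the merged weights.
merge 1/25 + 7/50 → 9/50
merge 7/50 + 9/50 → 8/25
merge 8/25 + 8/25 → 16/25
merge 9/25 + 16/25 → 1
L = 9/50 + 8/25 + 16/25 + 1 = 107/50 = 2.14 bits/symbol.

2.14 bits/symbol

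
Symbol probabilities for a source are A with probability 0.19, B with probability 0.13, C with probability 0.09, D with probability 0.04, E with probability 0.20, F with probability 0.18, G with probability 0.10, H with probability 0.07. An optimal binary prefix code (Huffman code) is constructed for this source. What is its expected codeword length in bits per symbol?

2.91 bits/symbol

Repeatedly combine the two least-probable nodes; the expected code length is the sum of the merged weights.
merge 1/25 + 7/100 → 11/100
merge 9/100 + 1/10 → 19/100
merge 11/100 + 13/100 → 6/25
merge 9/50 + 19/100 → 37/100
merge 19/100 + 1/5 → 39/100
merge 6/25 + 37/100 → 61/100
merge 39/100 + 61/100 → 1
L = 11/100 + 19/100 + 6/25 + 37/100 + 39/100 + 61/100 + 1 = 291/100 = 2.91 bits/symbol.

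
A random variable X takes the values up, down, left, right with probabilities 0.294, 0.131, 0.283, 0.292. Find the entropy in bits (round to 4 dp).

1.9373 bits

H = −Σ pᵢ log₂ pᵢ.
−0.294·log₂(0.294) = 0.5192
−0.131·log₂(0.131) = 0.3841
−0.283·log₂(0.283) = 0.5154
−0.292·log₂(0.292) = 0.5186
Sum ≈ 1.9373 → 1.9373 bits.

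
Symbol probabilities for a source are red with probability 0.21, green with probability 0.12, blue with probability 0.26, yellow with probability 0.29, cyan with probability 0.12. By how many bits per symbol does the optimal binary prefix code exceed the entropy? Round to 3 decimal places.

0.010 bits

Entropy H = −Σ p log₂ p ≈ 2.2301 bits.
Huffman merges: 3/25+3/25→6/25; 21/100+6/25→9/20; 13/50+29/100→11/20; 9/20+11/20→1. L = 56/25 ≈ 2.2400.
L − H = 2.2400 − 2.2301 = 0.010 bits.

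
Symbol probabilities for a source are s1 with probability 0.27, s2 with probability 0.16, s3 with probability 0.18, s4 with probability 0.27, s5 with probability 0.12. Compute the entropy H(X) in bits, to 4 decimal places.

H = −Σ pᵢ log₂ pᵢ.
−0.27·log₂(0.27) = 0.5100
−0.16·log₂(0.16) = 0.4230
−0.18·log₂(0.18) = 0.4453
−0.27·log₂(0.27) = 0.5100
−0.12·log₂(0.12) = 0.3671
Sum ≈ 2.2554 → 2.2554 bits.

2.2554 bits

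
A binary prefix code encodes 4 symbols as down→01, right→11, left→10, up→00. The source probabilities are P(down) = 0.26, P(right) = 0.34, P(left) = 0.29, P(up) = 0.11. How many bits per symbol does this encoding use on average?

2 bits/symbol

L̄ = Σ pᵢ·ℓᵢ = 0.26·2 + 0.34·2 + 0.29·2 + 0.11·2 = 2 bits/symbol.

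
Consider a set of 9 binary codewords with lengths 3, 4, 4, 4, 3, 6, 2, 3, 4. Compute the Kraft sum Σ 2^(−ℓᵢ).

With common denominator 2^6 = 64: Σ 2^(−ℓᵢ) = 8/64 + 4/64 + 4/64 + 4/64 + 8/64 + 1/64 + 16/64 + 8/64 + 4/64 = 57/64 = 0.890625.

0.890625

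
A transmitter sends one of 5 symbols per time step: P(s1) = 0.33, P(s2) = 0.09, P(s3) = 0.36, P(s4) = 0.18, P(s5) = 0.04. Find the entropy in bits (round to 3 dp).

2.002 bits

H = −Σ pᵢ log₂ pᵢ.
−0.33·log₂(0.33) = 0.5278
−0.09·log₂(0.09) = 0.3127
−0.36·log₂(0.36) = 0.5306
−0.18·log₂(0.18) = 0.4453
−0.04·log₂(0.04) = 0.1858
Sum ≈ 2.0022 → 2.002 bits.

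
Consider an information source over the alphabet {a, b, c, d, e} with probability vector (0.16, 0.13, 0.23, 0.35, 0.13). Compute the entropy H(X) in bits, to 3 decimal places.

2.206 bits

H = −Σ pᵢ log₂ pᵢ.
−0.16·log₂(0.16) = 0.4230
−0.13·log₂(0.13) = 0.3826
−0.23·log₂(0.23) = 0.4877
−0.35·log₂(0.35) = 0.5301
−0.13·log₂(0.13) = 0.3826
Sum ≈ 2.2061 → 2.206 bits.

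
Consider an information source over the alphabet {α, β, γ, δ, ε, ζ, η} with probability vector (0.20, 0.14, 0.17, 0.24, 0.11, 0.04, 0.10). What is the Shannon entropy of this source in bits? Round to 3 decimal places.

2.658 bits

H = −Σ pᵢ log₂ pᵢ.
−0.20·log₂(0.20) = 0.4644
−0.14·log₂(0.14) = 0.3971
−0.17·log₂(0.17) = 0.4346
−0.24·log₂(0.24) = 0.4941
−0.11·log₂(0.11) = 0.3503
−0.04·log₂(0.04) = 0.1858
−0.10·log₂(0.10) = 0.3322
Sum ≈ 2.6585 → 2.658 bits.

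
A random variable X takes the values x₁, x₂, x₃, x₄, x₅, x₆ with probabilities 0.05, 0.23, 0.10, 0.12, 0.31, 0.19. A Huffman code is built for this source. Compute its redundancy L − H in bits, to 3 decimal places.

0.038 bits

Entropy H = −Σ p log₂ p ≈ 2.3820 bits.
Huffman merges: 1/20+1/10→3/20; 3/25+3/20→27/100; 19/100+23/100→21/50; 27/100+31/100→29/50; 21/50+29/50→1. L = 121/50 ≈ 2.4200.
L − H = 2.4200 − 2.3820 = 0.038 bits.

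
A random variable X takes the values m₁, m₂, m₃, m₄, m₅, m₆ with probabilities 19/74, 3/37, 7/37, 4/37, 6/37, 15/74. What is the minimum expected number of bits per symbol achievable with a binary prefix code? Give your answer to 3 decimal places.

Repeatedly combine the two least-probable nodes; the expected code length is the sum of the merged weights.
merge 3/37 + 4/37 → 7/37
merge 6/37 + 7/37 → 13/37
merge 7/37 + 15/74 → 29/74
merge 19/74 + 13/37 → 45/74
merge 29/74 + 45/74 → 1
L = 7/37 + 13/37 + 29/74 + 45/74 + 1 = 94/37 ≈ 2.541 bits/symbol.

2.541 bits/symbol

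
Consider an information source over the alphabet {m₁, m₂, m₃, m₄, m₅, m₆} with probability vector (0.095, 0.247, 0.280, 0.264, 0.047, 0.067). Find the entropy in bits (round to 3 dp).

H = −Σ pᵢ log₂ pᵢ.
−0.095·log₂(0.095) = 0.3226
−0.247·log₂(0.247) = 0.4983
−0.280·log₂(0.280) = 0.5142
−0.264·log₂(0.264) = 0.5072
−0.047·log₂(0.047) = 0.2073
−0.067·log₂(0.067) = 0.2613
Sum ≈ 2.3110 → 2.311 bits.

2.311 bits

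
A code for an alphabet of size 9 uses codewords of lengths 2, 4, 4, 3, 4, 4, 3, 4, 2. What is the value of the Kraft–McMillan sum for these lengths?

1.0625

With common denominator 2^4 = 16: Σ 2^(−ℓᵢ) = 4/16 + 1/16 + 1/16 + 2/16 + 1/16 + 1/16 + 2/16 + 1/16 + 4/16 = 17/16 = 1.0625.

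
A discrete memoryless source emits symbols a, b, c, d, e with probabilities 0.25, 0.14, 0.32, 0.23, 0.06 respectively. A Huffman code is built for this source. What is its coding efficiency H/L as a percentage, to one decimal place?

97.9%

Entropy H = −Σ p log₂ p ≈ 2.1543 bits.
Huffman merges: 3/50+7/50→1/5; 1/5+23/100→43/100; 1/4+8/25→57/100; 43/100+57/100→1. L = 11/5 ≈ 2.2000.
Efficiency = H/L = 2.1543/2.2000 = 97.9%.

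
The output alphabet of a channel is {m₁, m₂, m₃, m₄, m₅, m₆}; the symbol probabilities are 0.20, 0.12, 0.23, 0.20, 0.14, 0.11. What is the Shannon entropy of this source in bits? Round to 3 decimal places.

H = −Σ pᵢ log₂ pᵢ.
−0.20·log₂(0.20) = 0.4644
−0.12·log₂(0.12) = 0.3671
−0.23·log₂(0.23) = 0.4877
−0.20·log₂(0.20) = 0.4644
−0.14·log₂(0.14) = 0.3971
−0.11·log₂(0.11) = 0.3503
Sum ≈ 2.5309 → 2.531 bits.

2.531 bits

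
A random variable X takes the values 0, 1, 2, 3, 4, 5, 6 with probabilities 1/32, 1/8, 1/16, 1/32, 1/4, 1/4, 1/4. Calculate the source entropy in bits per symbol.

Each probability is a power of 1/2, so log₂(1/p) is an integer.
H = Σ p·log₂(1/p) = 1/32·5 + 1/8·3 + 1/16·4 + 1/32·5 + 1/4·2 + 1/4·2 + 1/4·2 = 2.4375 bits.

2.4375 bits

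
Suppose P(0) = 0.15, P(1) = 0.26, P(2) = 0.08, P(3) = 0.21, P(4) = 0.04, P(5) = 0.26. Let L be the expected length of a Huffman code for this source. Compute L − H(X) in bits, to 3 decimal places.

Entropy H = −Σ p log₂ p ≈ 2.3712 bits.
Huffman merges: 1/25+2/25→3/25; 3/25+3/20→27/100; 21/100+13/50→47/100; 13/50+27/100→53/100; 47/100+53/100→1. L = 239/100 ≈ 2.3900.
L − H = 2.3900 − 2.3712 = 0.019 bits.

0.019 bits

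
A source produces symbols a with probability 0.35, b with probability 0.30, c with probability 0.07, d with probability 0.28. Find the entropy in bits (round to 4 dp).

H = −Σ pᵢ log₂ pᵢ.
−0.35·log₂(0.35) = 0.5301
−0.30·log₂(0.30) = 0.5211
−0.07·log₂(0.07) = 0.2686
−0.28·log₂(0.28) = 0.5142
Sum ≈ 1.8340 → 1.8340 bits.

1.8340 bits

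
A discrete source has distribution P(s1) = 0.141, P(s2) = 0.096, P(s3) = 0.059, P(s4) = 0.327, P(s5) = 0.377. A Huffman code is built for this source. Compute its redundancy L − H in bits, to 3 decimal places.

0.052 bits

Entropy H = −Σ p log₂ p ≈ 2.0219 bits.
Huffman merges: 59/1000+12/125→31/200; 141/1000+31/200→37/125; 37/125+327/1000→623/1000; 377/1000+623/1000→1. L = 1037/500 ≈ 2.0740.
L − H = 2.0740 − 2.0219 = 0.052 bits.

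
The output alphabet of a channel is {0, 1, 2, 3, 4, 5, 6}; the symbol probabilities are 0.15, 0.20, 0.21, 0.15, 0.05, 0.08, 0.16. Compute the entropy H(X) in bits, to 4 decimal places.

H = −Σ pᵢ log₂ pᵢ.
−0.15·log₂(0.15) = 0.4105
−0.20·log₂(0.20) = 0.4644
−0.21·log₂(0.21) = 0.4728
−0.15·log₂(0.15) = 0.4105
−0.05·log₂(0.05) = 0.2161
−0.08·log₂(0.08) = 0.2915
−0.16·log₂(0.16) = 0.4230
Sum ≈ 2.6889 → 2.6889 bits.

2.6889 bits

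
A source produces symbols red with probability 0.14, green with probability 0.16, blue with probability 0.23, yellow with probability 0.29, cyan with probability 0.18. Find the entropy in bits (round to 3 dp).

H = −Σ pᵢ log₂ pᵢ.
−0.14·log₂(0.14) = 0.3971
−0.16·log₂(0.16) = 0.4230
−0.23·log₂(0.23) = 0.4877
−0.29·log₂(0.29) = 0.5179
−0.18·log₂(0.18) = 0.4453
Sum ≈ 2.2710 → 2.271 bits.

2.271 bits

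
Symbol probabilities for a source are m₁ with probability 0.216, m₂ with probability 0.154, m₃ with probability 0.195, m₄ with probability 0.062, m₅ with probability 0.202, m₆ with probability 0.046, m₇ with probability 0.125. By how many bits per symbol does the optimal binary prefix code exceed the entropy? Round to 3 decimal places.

Entropy H = −Σ p log₂ p ≈ 2.6473 bits.
Huffman merges: 23/500+31/500→27/250; 27/250+1/8→233/1000; 77/500+39/200→349/1000; 101/500+27/125→209/500; 233/1000+349/1000→291/500; 209/500+291/500→1. L = 269/100 ≈ 2.6900.
L − H = 2.6900 − 2.6473 = 0.043 bits.

0.043 bits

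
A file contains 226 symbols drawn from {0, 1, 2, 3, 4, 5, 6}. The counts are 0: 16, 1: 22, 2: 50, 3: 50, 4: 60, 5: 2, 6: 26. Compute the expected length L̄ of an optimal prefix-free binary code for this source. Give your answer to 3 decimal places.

2.549 bits/symbol

Probabilities are the counts divided by 226.
Repeatedly combine the two least-probable nodes; the expected code length is the sum of the merged weights.
merge 1/113 + 8/113 → 9/113
merge 9/113 + 11/113 → 20/113
merge 13/113 + 20/113 → 33/113
merge 25/113 + 25/113 → 50/113
merge 30/113 + 33/113 → 63/113
merge 50/113 + 63/113 → 1
L = 9/113 + 20/113 + 33/113 + 50/113 + 63/113 + 1 = 288/113 ≈ 2.549 bits/symbol.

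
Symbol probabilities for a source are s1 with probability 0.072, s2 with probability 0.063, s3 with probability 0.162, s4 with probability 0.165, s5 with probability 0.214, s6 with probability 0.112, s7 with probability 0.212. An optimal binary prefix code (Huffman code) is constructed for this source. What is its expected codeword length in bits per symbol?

Repeatedly combine the two least-probable nodes; the expected code length is the sum of the merged weights.
merge 63/1000 + 9/125 → 27/200
merge 14/125 + 27/200 → 247/1000
merge 81/500 + 33/200 → 327/1000
merge 53/250 + 107/500 → 213/500
merge 247/1000 + 327/1000 → 287/500
merge 213/500 + 287/500 → 1
L = 27/200 + 247/1000 + 327/1000 + 213/500 + 287/500 + 1 = 2709/1000 = 2.709 bits/symbol.

2.709 bits/symbol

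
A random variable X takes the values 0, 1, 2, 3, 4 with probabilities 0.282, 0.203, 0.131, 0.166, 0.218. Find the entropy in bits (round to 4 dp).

2.2753 bits

H = −Σ pᵢ log₂ pᵢ.
−0.282·log₂(0.282) = 0.5150
−0.203·log₂(0.203) = 0.4670
−0.131·log₂(0.131) = 0.3841
−0.166·log₂(0.166) = 0.4301
−0.218·log₂(0.218) = 0.4791
Sum ≈ 2.2753 → 2.2753 bits.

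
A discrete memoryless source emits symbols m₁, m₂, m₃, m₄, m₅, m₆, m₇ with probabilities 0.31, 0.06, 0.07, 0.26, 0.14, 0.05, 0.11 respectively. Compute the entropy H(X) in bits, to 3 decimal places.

2.505 bits

H = −Σ pᵢ log₂ pᵢ.
−0.31·log₂(0.31) = 0.5238
−0.06·log₂(0.06) = 0.2435
−0.07·log₂(0.07) = 0.2686
−0.26·log₂(0.26) = 0.5053
−0.14·log₂(0.14) = 0.3971
−0.05·log₂(0.05) = 0.2161
−0.11·log₂(0.11) = 0.3503
Sum ≈ 2.5047 → 2.505 bits.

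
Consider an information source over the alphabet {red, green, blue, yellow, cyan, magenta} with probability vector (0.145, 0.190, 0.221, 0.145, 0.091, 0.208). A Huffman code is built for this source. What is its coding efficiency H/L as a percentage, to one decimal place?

98.4%

Entropy H = −Σ p log₂ p ≈ 2.5303 bits.
Huffman merges: 91/1000+29/200→59/250; 29/200+19/100→67/200; 26/125+221/1000→429/1000; 59/250+67/200→571/1000; 429/1000+571/1000→1. L = 2571/1000 ≈ 2.5710.
Efficiency = H/L = 2.5303/2.5710 = 98.4%.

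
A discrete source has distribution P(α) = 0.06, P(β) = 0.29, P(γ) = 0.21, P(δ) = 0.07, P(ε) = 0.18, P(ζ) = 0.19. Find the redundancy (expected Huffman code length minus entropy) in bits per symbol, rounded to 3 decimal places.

Entropy H = −Σ p log₂ p ≈ 2.4033 bits.
Huffman merges: 3/50+7/100→13/100; 13/100+9/50→31/100; 19/100+21/100→2/5; 29/100+31/100→3/5; 2/5+3/5→1. L = 61/25 ≈ 2.4400.
L − H = 2.4400 − 2.4033 = 0.037 bits.

0.037 bits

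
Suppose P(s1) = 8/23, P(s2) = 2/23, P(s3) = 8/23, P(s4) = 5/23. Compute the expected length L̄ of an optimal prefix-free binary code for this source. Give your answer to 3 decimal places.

Repeatedly combine the two least-probable nodes; the expected code length is the sum of the merged weights.
merge 2/23 + 5/23 → 7/23
merge 7/23 + 8/23 → 15/23
merge 8/23 + 15/23 → 1
L = 7/23 + 15/23 + 1 = 45/23 ≈ 1.957 bits/symbol.

1.957 bits/symbol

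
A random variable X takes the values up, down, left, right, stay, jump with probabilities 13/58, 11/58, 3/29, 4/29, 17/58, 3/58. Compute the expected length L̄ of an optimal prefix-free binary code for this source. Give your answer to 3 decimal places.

Repeatedly combine the two least-probable nodes; the expected code length is the sum of the merged weights.
merge 3/58 + 3/29 → 9/58
merge 4/29 + 9/58 → 17/58
merge 11/58 + 13/58 → 12/29
merge 17/58 + 17/58 → 17/29
merge 12/29 + 17/29 → 1
L = 9/58 + 17/58 + 12/29 + 17/29 + 1 = 71/29 ≈ 2.448 bits/symbol.

2.448 bits/symbol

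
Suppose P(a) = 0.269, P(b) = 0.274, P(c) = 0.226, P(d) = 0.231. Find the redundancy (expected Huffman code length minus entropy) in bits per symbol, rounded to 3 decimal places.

0.005 bits

Entropy H = −Σ p log₂ p ≈ 1.9946 bits.
Huffman merges: 113/500+231/1000→457/1000; 269/1000+137/500→543/1000; 457/1000+543/1000→1. L = 2 ≈ 2.0000.
L − H = 2.0000 − 1.9946 = 0.005 bits.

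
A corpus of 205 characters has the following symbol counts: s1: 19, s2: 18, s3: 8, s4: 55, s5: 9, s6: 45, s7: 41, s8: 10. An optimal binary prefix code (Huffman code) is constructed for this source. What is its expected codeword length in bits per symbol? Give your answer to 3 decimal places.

Probabilities are the counts divided by 205.
Repeatedly combine the two least-probable nodes; the expected code length is the sum of the merged weights.
merge 8/205 + 9/205 → 17/205
merge 2/41 + 17/205 → 27/205
merge 18/205 + 19/205 → 37/205
merge 27/205 + 37/205 → 64/205
merge 1/5 + 9/41 → 86/205
merge 11/41 + 64/205 → 119/205
merge 86/205 + 119/205 → 1
L = 17/205 + 27/205 + 37/205 + 64/205 + 86/205 + 119/205 + 1 = 111/41 ≈ 2.707 bits/symbol.

2.707 bits/symbol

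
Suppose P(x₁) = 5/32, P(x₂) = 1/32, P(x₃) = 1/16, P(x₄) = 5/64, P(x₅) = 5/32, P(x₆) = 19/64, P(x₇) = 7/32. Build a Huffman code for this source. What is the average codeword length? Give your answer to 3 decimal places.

Repeatedly combine the two least-probable nodes; the expected code length is the sum of the merged weights.
merge 1/32 + 1/16 → 3/32
merge 5/64 + 3/32 → 11/64
merge 5/32 + 5/32 → 5/16
merge 11/64 + 7/32 → 25/64
merge 19/64 + 5/16 → 39/64
merge 25/64 + 39/64 → 1
L = 3/32 + 11/64 + 5/16 + 25/64 + 39/64 + 1 = 165/64 ≈ 2.578 bits/symbol.

2.578 bits/symbol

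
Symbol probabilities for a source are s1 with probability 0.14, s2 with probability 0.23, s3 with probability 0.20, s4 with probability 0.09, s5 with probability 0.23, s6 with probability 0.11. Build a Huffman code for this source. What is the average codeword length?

Repeatedly combine the two least-probable nodes; the expected code length is the sum of the merged weights.
merge 9/100 + 11/100 → 1/5
merge 7/50 + 1/5 → 17/50
merge 1/5 + 23/100 → 43/100
merge 23/100 + 17/50 → 57/100
merge 43/100 + 57/100 → 1
L = 1/5 + 17/50 + 43/100 + 57/100 + 1 = 127/50 = 2.54 bits/symbol.

2.54 bits/symbol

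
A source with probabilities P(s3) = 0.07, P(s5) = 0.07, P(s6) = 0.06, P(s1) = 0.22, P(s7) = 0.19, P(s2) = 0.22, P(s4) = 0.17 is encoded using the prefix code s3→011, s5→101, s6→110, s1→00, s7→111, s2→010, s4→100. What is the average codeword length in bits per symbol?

L̄ = Σ pᵢ·ℓᵢ = 0.07·3 + 0.07·3 + 0.06·3 + 0.22·2 + 0.19·3 + 0.22·3 + 0.17·3 = 2.78 bits/symbol.

2.78 bits/symbol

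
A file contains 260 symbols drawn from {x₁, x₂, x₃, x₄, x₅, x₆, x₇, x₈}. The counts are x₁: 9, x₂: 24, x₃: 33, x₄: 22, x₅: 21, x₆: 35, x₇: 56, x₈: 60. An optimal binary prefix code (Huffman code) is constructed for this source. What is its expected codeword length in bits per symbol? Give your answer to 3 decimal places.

2.846 bits/symbol

Probabilities are the counts divided by 260.
Repeatedly combine the two least-probable nodes; the expected code length is the sum of the merged weights.
merge 9/260 + 21/260 → 3/26
merge 11/130 + 6/65 → 23/130
merge 3/26 + 33/260 → 63/260
merge 7/52 + 23/130 → 81/260
merge 14/65 + 3/13 → 29/65
merge 63/260 + 81/260 → 36/65
merge 29/65 + 36/65 → 1
L = 3/26 + 23/130 + 63/260 + 81/260 + 29/65 + 36/65 + 1 = 37/13 ≈ 2.846 bits/symbol.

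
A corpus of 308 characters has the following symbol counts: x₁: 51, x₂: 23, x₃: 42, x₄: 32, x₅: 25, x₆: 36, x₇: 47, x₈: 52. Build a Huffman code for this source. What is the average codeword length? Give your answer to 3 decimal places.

2.987 bits/symbol

Probabilities are the counts divided by 308.
Repeatedly combine the two least-probable nodes; the expected code length is the sum of the merged weights.
merge 23/308 + 25/308 → 12/77
merge 8/77 + 9/77 → 17/77
merge 3/22 + 47/308 → 89/308
merge 12/77 + 51/308 → 9/28
merge 13/77 + 17/77 → 30/77
merge 89/308 + 9/28 → 47/77
merge 30/77 + 47/77 → 1
L = 12/77 + 17/77 + 89/308 + 9/28 + 30/77 + 47/77 + 1 = 230/77 ≈ 2.987 bits/symbol.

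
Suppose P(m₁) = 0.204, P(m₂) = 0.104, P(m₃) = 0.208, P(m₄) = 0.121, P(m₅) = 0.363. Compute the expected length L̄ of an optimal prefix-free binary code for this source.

2.225 bits/symbol

Repeatedly combine the two least-probable nodes; the expected code length is the sum of the merged weights.
merge 13/125 + 121/1000 → 9/40
merge 51/250 + 26/125 → 103/250
merge 9/40 + 363/1000 → 147/250
merge 103/250 + 147/250 → 1
L = 9/40 + 103/250 + 147/250 + 1 = 89/40 = 2.225 bits/symbol.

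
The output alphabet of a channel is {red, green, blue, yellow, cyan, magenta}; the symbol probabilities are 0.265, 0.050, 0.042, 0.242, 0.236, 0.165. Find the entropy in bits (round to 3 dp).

H = −Σ pᵢ log₂ pᵢ.
−0.265·log₂(0.265) = 0.5077
−0.050·log₂(0.050) = 0.2161
−0.042·log₂(0.042) = 0.1921
−0.242·log₂(0.242) = 0.4954
−0.236·log₂(0.236) = 0.4916
−0.165·log₂(0.165) = 0.4289
Sum ≈ 2.3318 → 2.332 bits.

2.332 bits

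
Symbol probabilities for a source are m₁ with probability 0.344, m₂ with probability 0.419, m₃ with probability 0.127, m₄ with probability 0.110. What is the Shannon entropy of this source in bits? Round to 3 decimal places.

1.784 bits

H = −Σ pᵢ log₂ pᵢ.
−0.344·log₂(0.344) = 0.5296
−0.419·log₂(0.419) = 0.5258
−0.127·log₂(0.127) = 0.3781
−0.110·log₂(0.110) = 0.3503
Sum ≈ 1.7838 → 1.784 bits.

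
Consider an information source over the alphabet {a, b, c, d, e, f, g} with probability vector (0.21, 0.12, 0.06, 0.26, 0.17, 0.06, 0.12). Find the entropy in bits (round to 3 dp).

2.634 bits

H = −Σ pᵢ log₂ pᵢ.
−0.21·log₂(0.21) = 0.4728
−0.12·log₂(0.12) = 0.3671
−0.06·log₂(0.06) = 0.2435
−0.26·log₂(0.26) = 0.5053
−0.17·log₂(0.17) = 0.4346
−0.06·log₂(0.06) = 0.2435
−0.12·log₂(0.12) = 0.3671
Sum ≈ 2.6339 → 2.634 bits.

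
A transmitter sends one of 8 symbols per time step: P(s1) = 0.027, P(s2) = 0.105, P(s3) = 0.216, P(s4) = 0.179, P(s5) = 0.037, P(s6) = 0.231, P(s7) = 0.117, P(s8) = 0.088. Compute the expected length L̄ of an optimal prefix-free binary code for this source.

2.769 bits/symbol

Repeatedly combine the two least-probable nodes; the expected code length is the sum of the merged weights.
merge 27/1000 + 37/1000 → 8/125
merge 8/125 + 11/125 → 19/125
merge 21/200 + 117/1000 → 111/500
merge 19/125 + 179/1000 → 331/1000
merge 27/125 + 111/500 → 219/500
merge 231/1000 + 331/1000 → 281/500
merge 219/500 + 281/500 → 1
L = 8/125 + 19/125 + 111/500 + 331/1000 + 219/500 + 281/500 + 1 = 2769/1000 = 2.769 bits/symbol.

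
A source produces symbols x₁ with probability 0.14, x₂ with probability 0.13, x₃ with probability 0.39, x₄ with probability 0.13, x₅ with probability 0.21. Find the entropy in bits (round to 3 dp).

H = −Σ pᵢ log₂ pᵢ.
−0.14·log₂(0.14) = 0.3971
−0.13·log₂(0.13) = 0.3826
−0.39·log₂(0.39) = 0.5298
−0.13·log₂(0.13) = 0.3826
−0.21·log₂(0.21) = 0.4728
Sum ≈ 2.1650 → 2.165 bits.

2.165 bits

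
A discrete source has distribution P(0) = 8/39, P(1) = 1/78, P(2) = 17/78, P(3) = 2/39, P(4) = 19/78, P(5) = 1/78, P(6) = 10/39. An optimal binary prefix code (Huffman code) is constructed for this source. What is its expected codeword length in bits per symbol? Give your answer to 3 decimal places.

Repeatedly combine the two least-probable nodes; the expected code length is the sum of the merged weights.
merge 1/78 + 1/78 → 1/39
merge 1/39 + 2/39 → 1/13
merge 1/13 + 8/39 → 11/39
merge 17/78 + 19/78 → 6/13
merge 10/39 + 11/39 → 7/13
merge 6/13 + 7/13 → 1
L = 1/39 + 1/13 + 11/39 + 6/13 + 7/13 + 1 = 31/13 ≈ 2.385 bits/symbol.

2.385 bits/symbol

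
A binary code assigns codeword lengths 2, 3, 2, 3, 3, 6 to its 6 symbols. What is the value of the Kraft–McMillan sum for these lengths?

With common denominator 2^6 = 64: Σ 2^(−ℓᵢ) = 16/64 + 8/64 + 16/64 + 8/64 + 8/64 + 1/64 = 57/64 = 0.890625.

0.890625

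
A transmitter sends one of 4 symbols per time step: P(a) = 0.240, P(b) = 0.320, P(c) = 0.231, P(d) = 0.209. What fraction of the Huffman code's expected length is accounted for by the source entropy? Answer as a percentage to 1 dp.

99.0%

Entropy H = −Σ p log₂ p ≈ 1.9805 bits.
Huffman merges: 209/1000+231/1000→11/25; 6/25+8/25→14/25; 11/25+14/25→1. L = 2 ≈ 2.0000.
Efficiency = H/L = 1.9805/2.0000 = 99.0%.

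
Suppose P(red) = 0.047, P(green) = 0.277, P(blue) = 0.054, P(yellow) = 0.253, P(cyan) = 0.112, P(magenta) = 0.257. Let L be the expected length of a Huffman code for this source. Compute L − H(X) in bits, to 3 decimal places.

Entropy H = −Σ p log₂ p ≈ 2.3069 bits.
Huffman merges: 47/1000+27/500→101/1000; 101/1000+14/125→213/1000; 213/1000+253/1000→233/500; 257/1000+277/1000→267/500; 233/500+267/500→1. L = 1157/500 ≈ 2.3140.
L − H = 2.3140 − 2.3069 = 0.007 bits.

0.007 bits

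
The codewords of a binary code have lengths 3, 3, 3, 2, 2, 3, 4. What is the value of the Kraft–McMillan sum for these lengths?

With common denominator 2^4 = 16: Σ 2^(−ℓᵢ) = 2/16 + 2/16 + 2/16 + 4/16 + 4/16 + 2/16 + 1/16 = 17/16 = 1.0625.

1.0625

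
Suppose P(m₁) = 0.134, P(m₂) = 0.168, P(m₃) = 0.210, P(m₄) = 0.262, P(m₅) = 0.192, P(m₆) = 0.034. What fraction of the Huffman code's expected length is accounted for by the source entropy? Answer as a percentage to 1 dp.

Entropy H = −Σ p log₂ p ≈ 2.4230 bits.
Huffman merges: 17/500+67/500→21/125; 21/125+21/125→42/125; 24/125+21/100→201/500; 131/500+42/125→299/500; 201/500+299/500→1. L = 313/125 ≈ 2.5040.
Efficiency = H/L = 2.4230/2.5040 = 96.8%.

96.8%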